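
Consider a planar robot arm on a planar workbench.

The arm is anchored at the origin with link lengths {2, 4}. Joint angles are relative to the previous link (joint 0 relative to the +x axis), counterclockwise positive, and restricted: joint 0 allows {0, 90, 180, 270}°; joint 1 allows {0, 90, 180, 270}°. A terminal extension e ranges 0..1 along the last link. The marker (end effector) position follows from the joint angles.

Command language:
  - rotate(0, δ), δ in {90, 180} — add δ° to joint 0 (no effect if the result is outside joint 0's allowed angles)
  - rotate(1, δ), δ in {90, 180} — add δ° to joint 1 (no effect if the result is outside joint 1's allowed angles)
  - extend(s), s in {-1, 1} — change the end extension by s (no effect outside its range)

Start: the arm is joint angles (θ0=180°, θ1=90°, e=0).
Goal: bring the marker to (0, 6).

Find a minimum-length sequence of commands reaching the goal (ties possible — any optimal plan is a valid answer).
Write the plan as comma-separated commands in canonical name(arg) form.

start: joint angles (θ0=180°, θ1=90°, e=0)
1. rotate(0, 180) → joint angles (θ0=0°, θ1=90°, e=0)
2. rotate(0, 90) → joint angles (θ0=90°, θ1=90°, e=0)
3. rotate(1, 90) → joint angles (θ0=90°, θ1=180°, e=0)
4. rotate(1, 180) → joint angles (θ0=90°, θ1=0°, e=0)
nothing shorter than 4 reaches the goal.

rotate(0, 180), rotate(0, 90), rotate(1, 90), rotate(1, 180)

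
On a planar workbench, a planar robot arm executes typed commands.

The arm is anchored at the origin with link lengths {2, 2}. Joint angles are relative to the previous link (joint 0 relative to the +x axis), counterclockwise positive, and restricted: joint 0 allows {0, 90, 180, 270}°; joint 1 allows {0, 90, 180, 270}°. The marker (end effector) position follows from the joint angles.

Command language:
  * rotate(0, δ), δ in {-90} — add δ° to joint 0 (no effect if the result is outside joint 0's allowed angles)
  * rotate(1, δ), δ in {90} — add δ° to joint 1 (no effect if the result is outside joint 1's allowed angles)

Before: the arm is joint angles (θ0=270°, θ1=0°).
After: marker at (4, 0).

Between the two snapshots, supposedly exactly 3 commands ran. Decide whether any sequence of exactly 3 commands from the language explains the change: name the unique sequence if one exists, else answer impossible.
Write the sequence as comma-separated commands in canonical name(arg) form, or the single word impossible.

rotate(0, -90), rotate(0, -90), rotate(0, -90)

initial: joint angles (θ0=270°, θ1=0°)
[1] after rotate(0, -90): joint angles (θ0=180°, θ1=0°)
[2] after rotate(0, -90): joint angles (θ0=90°, θ1=0°)
[3] after rotate(0, -90): joint angles (θ0=0°, θ1=0°)
uniquely the one of 8 3-step routes that fits.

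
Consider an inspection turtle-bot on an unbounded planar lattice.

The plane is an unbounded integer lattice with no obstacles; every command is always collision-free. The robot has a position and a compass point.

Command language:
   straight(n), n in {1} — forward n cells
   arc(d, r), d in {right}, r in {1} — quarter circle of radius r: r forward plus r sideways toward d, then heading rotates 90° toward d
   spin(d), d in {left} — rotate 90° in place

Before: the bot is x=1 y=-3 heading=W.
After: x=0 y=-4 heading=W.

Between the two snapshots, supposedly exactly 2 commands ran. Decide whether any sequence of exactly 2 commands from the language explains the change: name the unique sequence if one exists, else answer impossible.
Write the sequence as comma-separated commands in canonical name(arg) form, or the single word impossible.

key: heading stays W — rotations cancel among the 2 commands
start: x=1 y=-3 heading=W
[1] after spin(left): x=1 y=-3 heading=S
[2] after arc(right, 1): x=0 y=-4 heading=W
no rival 2-sequence matches.

spin(left), arc(right, 1)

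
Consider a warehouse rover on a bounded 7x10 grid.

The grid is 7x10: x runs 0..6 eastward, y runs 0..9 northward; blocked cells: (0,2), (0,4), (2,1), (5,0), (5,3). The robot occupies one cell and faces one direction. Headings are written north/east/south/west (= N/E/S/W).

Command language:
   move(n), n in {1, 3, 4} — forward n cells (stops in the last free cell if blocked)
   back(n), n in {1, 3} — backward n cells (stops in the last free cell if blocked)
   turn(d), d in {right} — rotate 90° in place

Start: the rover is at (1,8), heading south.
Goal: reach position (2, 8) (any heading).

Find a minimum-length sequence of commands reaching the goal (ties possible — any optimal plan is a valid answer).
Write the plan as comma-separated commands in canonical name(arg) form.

t0: at (1,8), heading south
1. turn(right) → at (1,8), heading west
2. back(1) → at (2,8), heading west
no 1-step plan works, so 2 is optimal.

turn(right), back(1)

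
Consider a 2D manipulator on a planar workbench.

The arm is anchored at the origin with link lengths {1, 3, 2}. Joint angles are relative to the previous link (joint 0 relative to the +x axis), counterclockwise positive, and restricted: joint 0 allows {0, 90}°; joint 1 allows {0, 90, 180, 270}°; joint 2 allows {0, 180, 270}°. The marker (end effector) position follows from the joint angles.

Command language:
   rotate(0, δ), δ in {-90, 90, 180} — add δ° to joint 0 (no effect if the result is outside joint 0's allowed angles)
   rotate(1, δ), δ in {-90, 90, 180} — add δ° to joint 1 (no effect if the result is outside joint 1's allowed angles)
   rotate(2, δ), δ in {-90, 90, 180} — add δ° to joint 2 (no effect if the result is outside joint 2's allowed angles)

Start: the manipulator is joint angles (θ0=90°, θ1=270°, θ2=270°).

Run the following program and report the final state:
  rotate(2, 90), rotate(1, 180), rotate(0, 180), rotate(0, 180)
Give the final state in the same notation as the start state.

joint angles (θ0=90°, θ1=90°, θ2=0°)

start: joint angles (θ0=90°, θ1=270°, θ2=270°)
step 1 (rotate(2, 90)): joint angles (θ0=90°, θ1=270°, θ2=0°)
step 2 (rotate(1, 180)): joint angles (θ0=90°, θ1=90°, θ2=0°)
step 3 (rotate(0, 180)): joint angles (θ0=90°, θ1=90°, θ2=0°)
step 4 (rotate(0, 180)): joint angles (θ0=90°, θ1=90°, θ2=0°)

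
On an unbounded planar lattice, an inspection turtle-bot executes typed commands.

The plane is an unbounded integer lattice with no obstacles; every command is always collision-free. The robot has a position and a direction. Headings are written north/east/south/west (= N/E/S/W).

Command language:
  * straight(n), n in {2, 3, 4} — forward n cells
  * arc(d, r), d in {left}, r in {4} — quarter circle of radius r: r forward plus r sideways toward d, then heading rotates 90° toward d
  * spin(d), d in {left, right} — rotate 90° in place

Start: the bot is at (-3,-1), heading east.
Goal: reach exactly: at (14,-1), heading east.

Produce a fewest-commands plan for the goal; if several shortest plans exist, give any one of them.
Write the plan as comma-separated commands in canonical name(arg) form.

initial: at (-3,-1), heading east
1. straight(2) → at (-1,-1), heading east
2. straight(3) → at (2,-1), heading east
3. straight(4) → at (6,-1), heading east
4. straight(4) → at (10,-1), heading east
5. straight(4) → at (14,-1), heading east
minimal: 5 command(s), checked below 5.

straight(2), straight(3), straight(4), straight(4), straight(4)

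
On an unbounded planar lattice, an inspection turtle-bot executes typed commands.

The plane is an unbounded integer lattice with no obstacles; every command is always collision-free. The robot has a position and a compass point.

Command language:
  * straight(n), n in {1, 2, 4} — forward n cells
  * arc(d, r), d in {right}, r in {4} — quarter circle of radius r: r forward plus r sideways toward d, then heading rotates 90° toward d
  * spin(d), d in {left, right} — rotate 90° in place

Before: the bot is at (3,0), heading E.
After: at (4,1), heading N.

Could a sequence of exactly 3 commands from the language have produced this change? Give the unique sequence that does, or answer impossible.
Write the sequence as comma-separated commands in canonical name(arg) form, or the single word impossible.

straight(1), spin(left), straight(1)

key: cell and facing (now N) both changed — the 3 commands mix motion and turning
begin: at (3,0), heading E
[1] after straight(1): at (4,0), heading E
[2] after spin(left): at (4,0), heading N
[3] after straight(1): at (4,1), heading N
no other 3-command option fits: unique.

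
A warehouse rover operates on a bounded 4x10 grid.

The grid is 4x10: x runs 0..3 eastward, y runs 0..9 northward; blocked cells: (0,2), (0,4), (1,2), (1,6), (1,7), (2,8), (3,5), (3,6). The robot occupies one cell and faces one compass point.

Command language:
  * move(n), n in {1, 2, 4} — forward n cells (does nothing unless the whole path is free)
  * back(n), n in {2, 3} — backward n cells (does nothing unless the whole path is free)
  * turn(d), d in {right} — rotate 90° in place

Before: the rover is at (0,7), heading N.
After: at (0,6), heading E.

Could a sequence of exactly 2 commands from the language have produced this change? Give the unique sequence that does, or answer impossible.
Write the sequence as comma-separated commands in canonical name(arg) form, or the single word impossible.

no 2-step route produces this change.

impossible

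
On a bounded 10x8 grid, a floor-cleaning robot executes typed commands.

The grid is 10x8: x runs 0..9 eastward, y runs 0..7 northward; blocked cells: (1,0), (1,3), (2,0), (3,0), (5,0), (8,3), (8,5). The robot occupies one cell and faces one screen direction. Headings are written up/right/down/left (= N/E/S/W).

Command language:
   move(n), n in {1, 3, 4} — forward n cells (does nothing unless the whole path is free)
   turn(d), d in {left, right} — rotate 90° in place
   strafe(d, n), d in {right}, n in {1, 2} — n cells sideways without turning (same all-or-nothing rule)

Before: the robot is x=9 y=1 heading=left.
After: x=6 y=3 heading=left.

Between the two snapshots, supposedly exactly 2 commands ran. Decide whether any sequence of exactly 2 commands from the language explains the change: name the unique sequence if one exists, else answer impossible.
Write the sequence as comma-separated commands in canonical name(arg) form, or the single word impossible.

key: running strafe(right, 2) before move(3) would end elsewhere — order is forced
begin: x=9 y=1 heading=left
1. move(3) → x=6 y=1 heading=left
2. strafe(right, 2) → x=6 y=3 heading=left
no other 2-command option fits: unique.

move(3), strafe(right, 2)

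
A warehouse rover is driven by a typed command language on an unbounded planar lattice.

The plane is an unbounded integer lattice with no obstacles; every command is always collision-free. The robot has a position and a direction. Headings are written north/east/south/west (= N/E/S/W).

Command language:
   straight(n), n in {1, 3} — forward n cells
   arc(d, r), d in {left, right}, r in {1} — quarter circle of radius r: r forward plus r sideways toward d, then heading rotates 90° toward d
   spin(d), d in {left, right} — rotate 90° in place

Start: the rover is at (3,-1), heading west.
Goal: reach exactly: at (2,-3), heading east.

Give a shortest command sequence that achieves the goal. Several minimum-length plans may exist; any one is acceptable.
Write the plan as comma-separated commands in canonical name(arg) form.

begin: at (3,-1), heading west
step 1 (straight(1)): at (2,-1), heading west
step 2 (arc(left, 1)): at (1,-2), heading south
step 3 (arc(left, 1)): at (2,-3), heading east
shorter routes all fall short; 3 is best.

straight(1), arc(left, 1), arc(left, 1)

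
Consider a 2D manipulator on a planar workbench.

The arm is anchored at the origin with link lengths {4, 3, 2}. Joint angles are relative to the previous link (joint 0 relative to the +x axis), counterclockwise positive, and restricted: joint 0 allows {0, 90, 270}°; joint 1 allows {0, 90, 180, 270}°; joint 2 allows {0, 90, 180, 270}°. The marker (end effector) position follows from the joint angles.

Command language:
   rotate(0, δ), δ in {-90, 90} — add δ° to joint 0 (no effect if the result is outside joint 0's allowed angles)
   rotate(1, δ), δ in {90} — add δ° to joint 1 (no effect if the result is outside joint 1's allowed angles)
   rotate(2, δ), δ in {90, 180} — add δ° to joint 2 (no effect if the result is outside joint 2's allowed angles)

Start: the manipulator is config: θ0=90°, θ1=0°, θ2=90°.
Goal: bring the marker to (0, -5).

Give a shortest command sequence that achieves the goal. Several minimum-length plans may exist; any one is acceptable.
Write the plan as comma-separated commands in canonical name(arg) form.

from: config: θ0=90°, θ1=0°, θ2=90°
step 1 (rotate(2, 90)): config: θ0=90°, θ1=0°, θ2=180°
step 2 (rotate(0, -90)): config: θ0=0°, θ1=0°, θ2=180°
step 3 (rotate(0, -90)): config: θ0=270°, θ1=0°, θ2=180°
nothing shorter than 3 reaches the goal.

rotate(2, 90), rotate(0, -90), rotate(0, -90)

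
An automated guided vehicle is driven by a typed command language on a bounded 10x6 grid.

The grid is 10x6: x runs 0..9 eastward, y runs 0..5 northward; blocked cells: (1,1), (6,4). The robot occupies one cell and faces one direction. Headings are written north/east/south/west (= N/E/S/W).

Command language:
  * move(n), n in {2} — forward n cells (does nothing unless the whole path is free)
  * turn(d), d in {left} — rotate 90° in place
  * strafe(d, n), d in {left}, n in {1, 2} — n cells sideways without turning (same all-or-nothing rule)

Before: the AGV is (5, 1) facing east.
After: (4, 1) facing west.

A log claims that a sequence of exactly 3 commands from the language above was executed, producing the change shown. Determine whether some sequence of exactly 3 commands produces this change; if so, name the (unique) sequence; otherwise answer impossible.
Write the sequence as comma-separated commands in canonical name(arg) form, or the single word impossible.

turn(left), strafe(left, 1), turn(left)

key: cell and facing (now W) both changed — the 3 commands mix motion and turning
initial: (5, 1) facing east
[1] after turn(left): (5, 1) facing north
[2] after strafe(left, 1): (4, 1) facing north
[3] after turn(left): (4, 1) facing west
all 64 alternatives checked — unique.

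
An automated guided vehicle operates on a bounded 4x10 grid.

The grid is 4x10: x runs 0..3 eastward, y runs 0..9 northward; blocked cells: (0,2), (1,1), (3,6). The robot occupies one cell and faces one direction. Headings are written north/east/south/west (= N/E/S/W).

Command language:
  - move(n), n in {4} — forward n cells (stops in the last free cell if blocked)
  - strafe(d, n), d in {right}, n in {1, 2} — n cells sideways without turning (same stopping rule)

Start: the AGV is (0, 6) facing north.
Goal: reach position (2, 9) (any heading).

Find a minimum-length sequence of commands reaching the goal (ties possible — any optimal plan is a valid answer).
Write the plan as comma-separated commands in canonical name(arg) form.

move(4), strafe(right, 2)

begin: (0, 6) facing north
1. move(4) → (0, 9) facing north
2. strafe(right, 2) → (2, 9) facing north
nothing shorter than 2 reaches the goal.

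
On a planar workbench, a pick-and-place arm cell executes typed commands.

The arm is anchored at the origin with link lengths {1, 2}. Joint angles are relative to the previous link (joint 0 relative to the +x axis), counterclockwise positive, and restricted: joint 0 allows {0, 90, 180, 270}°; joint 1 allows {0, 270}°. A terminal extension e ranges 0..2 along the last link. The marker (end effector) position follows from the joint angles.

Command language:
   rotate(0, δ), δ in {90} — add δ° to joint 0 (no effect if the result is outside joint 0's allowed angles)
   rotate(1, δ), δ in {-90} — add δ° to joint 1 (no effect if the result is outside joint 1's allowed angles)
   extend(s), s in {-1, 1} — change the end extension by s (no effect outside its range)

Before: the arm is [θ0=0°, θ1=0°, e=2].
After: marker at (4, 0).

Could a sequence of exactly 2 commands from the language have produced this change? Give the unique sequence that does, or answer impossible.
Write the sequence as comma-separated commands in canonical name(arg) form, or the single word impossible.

key: order matters: swapping extend(1) and extend(-1) lands elsewhere
from: [θ0=0°, θ1=0°, e=2]
t=1 extend(1) ⇒ [θ0=0°, θ1=0°, e=2]
t=2 extend(-1) ⇒ [θ0=0°, θ1=0°, e=1]
all 16 alternatives checked — unique.

extend(1), extend(-1)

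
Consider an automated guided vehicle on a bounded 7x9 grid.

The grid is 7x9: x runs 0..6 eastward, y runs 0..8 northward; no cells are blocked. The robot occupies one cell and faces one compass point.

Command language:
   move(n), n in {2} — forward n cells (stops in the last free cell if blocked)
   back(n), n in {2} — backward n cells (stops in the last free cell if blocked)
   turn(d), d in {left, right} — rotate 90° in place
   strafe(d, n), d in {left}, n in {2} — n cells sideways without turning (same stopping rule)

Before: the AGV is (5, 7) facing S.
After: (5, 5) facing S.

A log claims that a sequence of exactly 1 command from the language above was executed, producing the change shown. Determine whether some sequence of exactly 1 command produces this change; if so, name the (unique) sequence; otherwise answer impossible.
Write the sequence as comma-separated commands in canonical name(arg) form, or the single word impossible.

move(2)

key: heading stays S — the single command does not turn
begin: (5, 7) facing S
t=1 move(2) ⇒ (5, 5) facing S
uniquely the one of 5 1-step routes that fits.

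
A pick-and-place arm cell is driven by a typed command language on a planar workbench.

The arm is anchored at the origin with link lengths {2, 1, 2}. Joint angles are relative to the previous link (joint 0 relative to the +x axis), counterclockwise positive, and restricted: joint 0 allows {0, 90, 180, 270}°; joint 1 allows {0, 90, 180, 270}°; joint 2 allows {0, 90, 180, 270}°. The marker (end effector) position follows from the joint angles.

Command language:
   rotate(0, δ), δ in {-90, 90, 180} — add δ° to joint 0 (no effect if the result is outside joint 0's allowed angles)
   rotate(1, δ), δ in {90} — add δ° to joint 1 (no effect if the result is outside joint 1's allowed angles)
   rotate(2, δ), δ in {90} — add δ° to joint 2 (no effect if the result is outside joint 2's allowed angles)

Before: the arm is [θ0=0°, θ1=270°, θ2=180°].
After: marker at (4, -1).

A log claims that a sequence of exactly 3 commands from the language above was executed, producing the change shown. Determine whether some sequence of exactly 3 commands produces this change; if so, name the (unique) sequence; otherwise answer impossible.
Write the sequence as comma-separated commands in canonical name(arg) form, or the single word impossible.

start: [θ0=0°, θ1=270°, θ2=180°]
step 1 (rotate(2, 90)): [θ0=0°, θ1=270°, θ2=270°]
step 2 (rotate(2, 90)): [θ0=0°, θ1=270°, θ2=0°]
step 3 (rotate(2, 90)): [θ0=0°, θ1=270°, θ2=90°]
no other 3-command option fits: unique.

rotate(2, 90), rotate(2, 90), rotate(2, 90)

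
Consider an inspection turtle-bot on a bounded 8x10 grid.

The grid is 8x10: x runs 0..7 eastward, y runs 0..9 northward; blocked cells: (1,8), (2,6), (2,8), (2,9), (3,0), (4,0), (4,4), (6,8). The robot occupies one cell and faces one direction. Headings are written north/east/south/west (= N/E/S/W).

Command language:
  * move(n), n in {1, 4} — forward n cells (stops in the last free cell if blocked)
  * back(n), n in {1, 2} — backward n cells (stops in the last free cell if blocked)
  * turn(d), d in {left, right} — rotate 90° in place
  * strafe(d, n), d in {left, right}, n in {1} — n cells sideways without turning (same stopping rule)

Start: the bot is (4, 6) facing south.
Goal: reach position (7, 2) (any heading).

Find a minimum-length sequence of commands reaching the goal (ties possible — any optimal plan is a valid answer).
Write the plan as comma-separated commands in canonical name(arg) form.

from: (4, 6) facing south
1. strafe(left, 1) → (5, 6) facing south
2. move(4) → (5, 2) facing south
3. strafe(left, 1) → (6, 2) facing south
4. strafe(left, 1) → (7, 2) facing south
no 3-step plan works, so 4 is optimal.

strafe(left, 1), move(4), strafe(left, 1), strafe(left, 1)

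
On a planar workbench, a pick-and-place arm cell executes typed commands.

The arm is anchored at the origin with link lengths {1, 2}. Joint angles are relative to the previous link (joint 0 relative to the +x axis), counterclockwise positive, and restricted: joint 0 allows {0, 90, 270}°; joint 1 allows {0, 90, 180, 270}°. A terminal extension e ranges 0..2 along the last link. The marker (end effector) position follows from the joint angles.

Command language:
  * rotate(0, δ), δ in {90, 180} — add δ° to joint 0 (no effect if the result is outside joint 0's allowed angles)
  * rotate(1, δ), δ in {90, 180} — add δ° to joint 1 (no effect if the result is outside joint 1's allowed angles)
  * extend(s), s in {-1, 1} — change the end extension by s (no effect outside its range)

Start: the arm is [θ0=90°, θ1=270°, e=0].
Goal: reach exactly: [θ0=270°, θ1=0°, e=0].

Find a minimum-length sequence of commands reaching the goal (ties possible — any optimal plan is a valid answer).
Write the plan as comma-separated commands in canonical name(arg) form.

rotate(1, 90), rotate(0, 180)

start: [θ0=90°, θ1=270°, e=0]
1. rotate(1, 90) → [θ0=90°, θ1=0°, e=0]
2. rotate(0, 180) → [θ0=270°, θ1=0°, e=0]
nothing shorter than 2 reaches the goal.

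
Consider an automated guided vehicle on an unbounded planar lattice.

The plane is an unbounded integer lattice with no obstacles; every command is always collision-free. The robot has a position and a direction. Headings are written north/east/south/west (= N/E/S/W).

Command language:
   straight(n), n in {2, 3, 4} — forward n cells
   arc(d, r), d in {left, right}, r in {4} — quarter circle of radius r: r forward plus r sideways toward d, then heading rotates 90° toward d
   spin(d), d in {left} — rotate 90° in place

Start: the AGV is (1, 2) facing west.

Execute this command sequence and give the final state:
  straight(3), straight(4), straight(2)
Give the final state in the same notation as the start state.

from: (1, 2) facing west
step 1 (straight(3)): (-2, 2) facing west
step 2 (straight(4)): (-6, 2) facing west
step 3 (straight(2)): (-8, 2) facing west

(-8, 2) facing west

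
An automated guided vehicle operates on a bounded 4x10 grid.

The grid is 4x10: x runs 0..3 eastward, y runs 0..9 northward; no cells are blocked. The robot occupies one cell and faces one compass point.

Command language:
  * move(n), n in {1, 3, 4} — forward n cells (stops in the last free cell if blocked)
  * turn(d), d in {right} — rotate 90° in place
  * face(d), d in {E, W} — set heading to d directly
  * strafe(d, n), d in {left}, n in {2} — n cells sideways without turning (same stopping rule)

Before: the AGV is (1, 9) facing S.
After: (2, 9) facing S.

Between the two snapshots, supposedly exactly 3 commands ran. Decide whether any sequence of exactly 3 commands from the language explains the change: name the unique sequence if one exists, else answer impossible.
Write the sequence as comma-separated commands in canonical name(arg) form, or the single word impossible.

face(E), move(1), turn(right)

key: running turn(right) before face(E) would end elsewhere — order is forced
initial: (1, 9) facing S
step 1 (face(E)): (1, 9) facing E
step 2 (move(1)): (2, 9) facing E
step 3 (turn(right)): (2, 9) facing S
no other 3-command option fits: unique.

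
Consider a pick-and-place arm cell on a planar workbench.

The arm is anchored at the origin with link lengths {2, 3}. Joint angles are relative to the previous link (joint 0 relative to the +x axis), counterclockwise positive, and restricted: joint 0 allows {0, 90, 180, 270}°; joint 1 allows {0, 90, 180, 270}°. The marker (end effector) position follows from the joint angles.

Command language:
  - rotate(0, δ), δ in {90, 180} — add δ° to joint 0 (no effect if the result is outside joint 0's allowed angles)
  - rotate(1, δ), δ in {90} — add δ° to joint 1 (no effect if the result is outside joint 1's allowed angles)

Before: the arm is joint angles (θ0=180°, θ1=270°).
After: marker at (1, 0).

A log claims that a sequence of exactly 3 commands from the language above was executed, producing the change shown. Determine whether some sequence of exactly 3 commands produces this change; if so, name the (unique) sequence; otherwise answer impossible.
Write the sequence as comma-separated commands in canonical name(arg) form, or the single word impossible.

initial: joint angles (θ0=180°, θ1=270°)
1. rotate(1, 90) → joint angles (θ0=180°, θ1=0°)
2. rotate(1, 90) → joint angles (θ0=180°, θ1=90°)
3. rotate(1, 90) → joint angles (θ0=180°, θ1=180°)
all 27 alternatives checked — unique.

rotate(1, 90), rotate(1, 90), rotate(1, 90)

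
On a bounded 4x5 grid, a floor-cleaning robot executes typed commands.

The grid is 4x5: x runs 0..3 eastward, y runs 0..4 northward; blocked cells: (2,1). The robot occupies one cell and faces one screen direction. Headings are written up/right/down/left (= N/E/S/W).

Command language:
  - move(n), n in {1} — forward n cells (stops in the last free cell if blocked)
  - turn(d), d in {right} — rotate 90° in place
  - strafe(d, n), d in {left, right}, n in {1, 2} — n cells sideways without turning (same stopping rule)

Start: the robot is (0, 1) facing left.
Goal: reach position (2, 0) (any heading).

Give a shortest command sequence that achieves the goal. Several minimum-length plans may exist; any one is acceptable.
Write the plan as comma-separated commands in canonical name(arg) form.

t0: (0, 1) facing left
[1] after strafe(left, 2): (0, 0) facing left
[2] after turn(right): (0, 0) facing up
[3] after strafe(right, 2): (2, 0) facing up
minimal: 3 command(s), checked below 3.

strafe(left, 2), turn(right), strafe(right, 2)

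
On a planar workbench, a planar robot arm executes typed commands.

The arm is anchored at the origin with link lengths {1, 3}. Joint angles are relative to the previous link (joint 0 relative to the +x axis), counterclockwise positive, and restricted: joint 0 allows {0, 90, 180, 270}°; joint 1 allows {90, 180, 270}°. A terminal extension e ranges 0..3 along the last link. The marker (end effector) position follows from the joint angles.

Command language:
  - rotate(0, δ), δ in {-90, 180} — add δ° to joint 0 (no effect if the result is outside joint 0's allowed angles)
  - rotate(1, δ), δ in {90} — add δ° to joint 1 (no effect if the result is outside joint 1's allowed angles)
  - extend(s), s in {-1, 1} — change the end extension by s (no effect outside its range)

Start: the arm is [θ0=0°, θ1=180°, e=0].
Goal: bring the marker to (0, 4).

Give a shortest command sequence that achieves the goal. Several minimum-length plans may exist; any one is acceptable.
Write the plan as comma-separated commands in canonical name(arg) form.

t0: [θ0=0°, θ1=180°, e=0]
1. extend(1) → [θ0=0°, θ1=180°, e=1]
2. extend(1) → [θ0=0°, θ1=180°, e=2]
3. rotate(0, -90) → [θ0=270°, θ1=180°, e=2]
minimal: 3 command(s), checked below 3.

extend(1), extend(1), rotate(0, -90)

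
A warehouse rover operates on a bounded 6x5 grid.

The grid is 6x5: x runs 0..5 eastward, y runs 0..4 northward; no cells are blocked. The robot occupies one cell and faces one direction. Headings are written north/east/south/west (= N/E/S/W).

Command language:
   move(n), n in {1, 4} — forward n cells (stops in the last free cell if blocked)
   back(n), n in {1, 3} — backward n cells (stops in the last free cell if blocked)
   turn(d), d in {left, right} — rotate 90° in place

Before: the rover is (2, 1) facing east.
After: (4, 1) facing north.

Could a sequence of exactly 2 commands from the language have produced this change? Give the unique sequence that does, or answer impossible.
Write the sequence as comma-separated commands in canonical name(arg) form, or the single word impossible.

every 2-command combo misses the target.

impossible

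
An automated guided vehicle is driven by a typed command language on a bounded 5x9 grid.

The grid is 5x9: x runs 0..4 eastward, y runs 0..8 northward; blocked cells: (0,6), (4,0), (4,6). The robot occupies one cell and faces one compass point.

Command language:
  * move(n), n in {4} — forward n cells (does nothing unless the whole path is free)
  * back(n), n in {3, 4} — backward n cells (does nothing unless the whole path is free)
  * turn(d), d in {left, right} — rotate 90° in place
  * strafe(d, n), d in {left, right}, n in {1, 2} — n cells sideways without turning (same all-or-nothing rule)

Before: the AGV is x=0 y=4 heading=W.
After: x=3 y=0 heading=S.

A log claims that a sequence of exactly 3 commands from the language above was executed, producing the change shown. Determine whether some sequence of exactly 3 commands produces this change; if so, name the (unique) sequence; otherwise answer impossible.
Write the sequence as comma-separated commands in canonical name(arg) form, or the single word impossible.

back(3), turn(left), move(4)

key: running move(4) before back(3) would end elsewhere — order is forced
start: x=0 y=4 heading=W
t=1 back(3) ⇒ x=3 y=4 heading=W
t=2 turn(left) ⇒ x=3 y=4 heading=S
t=3 move(4) ⇒ x=3 y=0 heading=S
uniquely the one of 729 3-step routes that fits.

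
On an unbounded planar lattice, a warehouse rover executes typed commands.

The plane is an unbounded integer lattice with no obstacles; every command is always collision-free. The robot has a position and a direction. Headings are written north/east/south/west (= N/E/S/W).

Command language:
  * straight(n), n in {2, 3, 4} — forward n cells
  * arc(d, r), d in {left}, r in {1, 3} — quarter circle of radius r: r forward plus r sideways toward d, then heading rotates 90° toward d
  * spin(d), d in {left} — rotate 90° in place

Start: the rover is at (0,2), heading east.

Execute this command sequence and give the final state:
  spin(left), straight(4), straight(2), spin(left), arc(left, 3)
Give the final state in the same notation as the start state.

at (-3,5), heading south

begin: at (0,2), heading east
1. spin(left) → at (0,2), heading north
2. straight(4) → at (0,6), heading north
3. straight(2) → at (0,8), heading north
4. spin(left) → at (0,8), heading west
5. arc(left, 3) → at (-3,5), heading south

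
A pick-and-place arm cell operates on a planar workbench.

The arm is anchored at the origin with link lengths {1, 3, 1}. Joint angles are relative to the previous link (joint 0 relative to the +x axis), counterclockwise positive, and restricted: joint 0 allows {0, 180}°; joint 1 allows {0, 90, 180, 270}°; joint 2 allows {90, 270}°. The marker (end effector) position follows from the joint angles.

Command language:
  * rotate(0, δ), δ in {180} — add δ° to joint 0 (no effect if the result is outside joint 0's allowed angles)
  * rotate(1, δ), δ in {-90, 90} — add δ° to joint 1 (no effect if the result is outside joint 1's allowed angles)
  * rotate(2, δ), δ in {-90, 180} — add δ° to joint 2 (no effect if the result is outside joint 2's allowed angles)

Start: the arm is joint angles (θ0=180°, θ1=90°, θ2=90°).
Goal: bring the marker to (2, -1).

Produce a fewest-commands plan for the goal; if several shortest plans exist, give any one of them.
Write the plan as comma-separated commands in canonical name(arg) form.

rotate(2, 180), rotate(1, 90)

start: joint angles (θ0=180°, θ1=90°, θ2=90°)
t=1 rotate(2, 180) ⇒ joint angles (θ0=180°, θ1=90°, θ2=270°)
t=2 rotate(1, 90) ⇒ joint angles (θ0=180°, θ1=180°, θ2=270°)
shorter routes all fall short; 2 is best.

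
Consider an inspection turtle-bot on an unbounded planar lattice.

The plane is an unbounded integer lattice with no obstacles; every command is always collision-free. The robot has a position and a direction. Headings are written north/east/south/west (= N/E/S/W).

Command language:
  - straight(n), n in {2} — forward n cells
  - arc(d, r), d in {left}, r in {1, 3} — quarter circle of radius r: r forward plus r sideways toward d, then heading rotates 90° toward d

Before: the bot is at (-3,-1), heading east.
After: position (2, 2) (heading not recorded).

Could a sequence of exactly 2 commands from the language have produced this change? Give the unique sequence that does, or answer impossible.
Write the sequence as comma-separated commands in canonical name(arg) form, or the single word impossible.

straight(2), arc(left, 3)

key: order matters: swapping straight(2) and arc(left, 3) lands elsewhere
from: at (-3,-1), heading east
1. straight(2) → at (-1,-1), heading east
2. arc(left, 3) → at (2,2), heading north
no rival 2-sequence matches.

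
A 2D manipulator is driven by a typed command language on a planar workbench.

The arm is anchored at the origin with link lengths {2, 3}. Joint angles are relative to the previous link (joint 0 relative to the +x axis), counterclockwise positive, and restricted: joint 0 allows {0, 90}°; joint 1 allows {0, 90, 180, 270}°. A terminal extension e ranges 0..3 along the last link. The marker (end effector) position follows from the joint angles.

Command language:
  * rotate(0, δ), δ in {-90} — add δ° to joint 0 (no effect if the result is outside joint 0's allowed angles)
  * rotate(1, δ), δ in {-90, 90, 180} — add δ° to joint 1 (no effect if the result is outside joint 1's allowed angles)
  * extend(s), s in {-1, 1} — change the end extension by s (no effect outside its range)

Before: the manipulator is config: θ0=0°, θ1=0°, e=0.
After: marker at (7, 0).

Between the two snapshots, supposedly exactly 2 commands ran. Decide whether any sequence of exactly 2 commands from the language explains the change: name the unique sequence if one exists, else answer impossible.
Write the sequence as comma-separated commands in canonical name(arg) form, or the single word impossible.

extend(1), extend(1)

initial: config: θ0=0°, θ1=0°, e=0
1. extend(1) → config: θ0=0°, θ1=0°, e=1
2. extend(1) → config: θ0=0°, θ1=0°, e=2
no other 2-command option fits: unique.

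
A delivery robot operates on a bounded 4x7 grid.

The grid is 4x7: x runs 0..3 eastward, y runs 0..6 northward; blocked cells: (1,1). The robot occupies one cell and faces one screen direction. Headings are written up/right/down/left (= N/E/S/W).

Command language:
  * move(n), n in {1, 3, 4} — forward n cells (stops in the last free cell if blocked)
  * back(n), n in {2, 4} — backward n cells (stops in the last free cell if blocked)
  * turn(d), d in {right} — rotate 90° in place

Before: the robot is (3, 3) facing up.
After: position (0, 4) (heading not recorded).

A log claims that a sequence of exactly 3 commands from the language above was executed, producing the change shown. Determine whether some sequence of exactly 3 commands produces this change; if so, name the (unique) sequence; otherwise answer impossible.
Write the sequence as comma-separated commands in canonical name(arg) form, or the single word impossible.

key: back(4) runs into the grid edge before its full distance
initial: (3, 3) facing up
1. move(1) → (3, 4) facing up
2. turn(right) → (3, 4) facing right
3. back(4) → (0, 4) facing right
uniquely the one of 216 3-step routes that fits.

move(1), turn(right), back(4)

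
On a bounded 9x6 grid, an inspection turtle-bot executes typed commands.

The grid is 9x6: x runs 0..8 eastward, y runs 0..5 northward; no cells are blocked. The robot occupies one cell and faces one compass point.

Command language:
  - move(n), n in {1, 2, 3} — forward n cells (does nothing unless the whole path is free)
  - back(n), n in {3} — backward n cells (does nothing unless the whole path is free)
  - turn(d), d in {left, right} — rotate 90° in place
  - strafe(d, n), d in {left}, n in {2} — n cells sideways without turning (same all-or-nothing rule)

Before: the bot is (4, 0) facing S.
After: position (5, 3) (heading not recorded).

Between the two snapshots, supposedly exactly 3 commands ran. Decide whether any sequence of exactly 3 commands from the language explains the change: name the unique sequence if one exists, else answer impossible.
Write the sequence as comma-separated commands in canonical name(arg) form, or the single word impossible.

key: order matters: swapping back(3) and move(1) lands elsewhere
from: (4, 0) facing S
t=1 back(3) ⇒ (4, 3) facing S
t=2 turn(left) ⇒ (4, 3) facing E
t=3 move(1) ⇒ (5, 3) facing E
no other 3-command option fits: unique.

back(3), turn(left), move(1)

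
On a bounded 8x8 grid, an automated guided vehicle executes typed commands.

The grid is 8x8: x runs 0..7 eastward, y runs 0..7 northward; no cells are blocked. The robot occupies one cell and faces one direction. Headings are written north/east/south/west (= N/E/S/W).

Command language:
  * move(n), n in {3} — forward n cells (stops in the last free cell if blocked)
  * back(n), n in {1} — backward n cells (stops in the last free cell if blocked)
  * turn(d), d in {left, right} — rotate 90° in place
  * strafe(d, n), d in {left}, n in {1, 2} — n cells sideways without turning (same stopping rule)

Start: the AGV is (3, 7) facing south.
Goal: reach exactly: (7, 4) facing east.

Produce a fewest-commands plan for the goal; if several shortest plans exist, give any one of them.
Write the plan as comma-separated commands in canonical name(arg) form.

t0: (3, 7) facing south
step 1 (move(3)): (3, 4) facing south
step 2 (turn(left)): (3, 4) facing east
step 3 (move(3)): (6, 4) facing east
step 4 (move(3)): (7, 4) facing east
minimal: 4 command(s), checked below 4.

move(3), turn(left), move(3), move(3)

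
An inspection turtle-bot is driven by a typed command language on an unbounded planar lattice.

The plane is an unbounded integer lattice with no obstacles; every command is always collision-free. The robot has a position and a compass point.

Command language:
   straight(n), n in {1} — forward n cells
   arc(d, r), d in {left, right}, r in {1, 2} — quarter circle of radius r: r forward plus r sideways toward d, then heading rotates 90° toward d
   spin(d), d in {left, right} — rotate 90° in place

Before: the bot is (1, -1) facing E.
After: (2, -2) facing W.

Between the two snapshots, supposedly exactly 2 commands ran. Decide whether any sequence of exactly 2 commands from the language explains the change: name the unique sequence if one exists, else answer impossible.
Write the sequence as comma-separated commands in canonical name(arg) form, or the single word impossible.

key: position moved to (2,-2) AND the heading swung to W — translation plus rotation needed
t0: (1, -1) facing E
1. arc(right, 1) → (2, -2) facing S
2. spin(right) → (2, -2) facing W
no rival 2-sequence matches.

arc(right, 1), spin(right)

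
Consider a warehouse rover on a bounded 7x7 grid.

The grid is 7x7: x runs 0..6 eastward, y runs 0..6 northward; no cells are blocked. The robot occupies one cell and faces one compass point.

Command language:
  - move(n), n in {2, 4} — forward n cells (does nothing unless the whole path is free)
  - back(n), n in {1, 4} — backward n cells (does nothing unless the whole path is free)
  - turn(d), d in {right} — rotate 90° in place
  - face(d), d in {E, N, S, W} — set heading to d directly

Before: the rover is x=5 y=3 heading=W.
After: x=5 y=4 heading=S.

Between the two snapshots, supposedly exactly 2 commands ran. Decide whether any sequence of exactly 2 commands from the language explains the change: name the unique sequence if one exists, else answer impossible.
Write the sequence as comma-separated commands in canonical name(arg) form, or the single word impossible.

key: running back(1) before face(S) would end elsewhere — order is forced
t0: x=5 y=3 heading=W
1. face(S) → x=5 y=3 heading=S
2. back(1) → x=5 y=4 heading=S
uniquely the one of 81 2-step routes that fits.

face(S), back(1)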